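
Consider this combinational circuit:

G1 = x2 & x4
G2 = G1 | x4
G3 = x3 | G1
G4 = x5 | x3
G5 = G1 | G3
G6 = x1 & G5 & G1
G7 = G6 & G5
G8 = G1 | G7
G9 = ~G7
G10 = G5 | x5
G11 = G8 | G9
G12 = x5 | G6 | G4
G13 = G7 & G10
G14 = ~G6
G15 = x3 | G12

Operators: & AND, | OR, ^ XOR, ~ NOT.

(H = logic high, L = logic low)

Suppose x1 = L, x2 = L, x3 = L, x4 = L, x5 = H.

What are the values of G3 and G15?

G3 = L; G15 = H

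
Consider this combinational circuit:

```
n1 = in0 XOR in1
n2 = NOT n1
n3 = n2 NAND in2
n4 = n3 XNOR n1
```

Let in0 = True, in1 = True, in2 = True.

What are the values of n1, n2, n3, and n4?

n1 = in0 XOR in1 = True XOR True = False
n2 = NOT n1 = NOT False = True
n3 = n2 NAND in2 = True NAND True = False
n4 = n3 XNOR n1 = False XNOR False = True

n1 = False, n2 = True, n3 = False, n4 = True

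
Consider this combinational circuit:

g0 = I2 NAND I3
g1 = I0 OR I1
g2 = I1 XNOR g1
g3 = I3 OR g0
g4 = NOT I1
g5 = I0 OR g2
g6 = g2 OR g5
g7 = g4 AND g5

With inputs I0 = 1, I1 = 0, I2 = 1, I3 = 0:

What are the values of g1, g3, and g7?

g0 = I2 NAND I3 = 1 NAND 0 = 1
g1 = I0 OR I1 = 1 OR 0 = 1
g2 = I1 XNOR g1 = 0 XNOR 1 = 0
g3 = I3 OR g0 = 0 OR 1 = 1
g4 = NOT I1 = NOT 0 = 1
g5 = I0 OR g2 = 1 OR 0 = 1
g7 = g4 AND g5 = 1 AND 1 = 1

g1 = 1; g3 = 1; g7 = 1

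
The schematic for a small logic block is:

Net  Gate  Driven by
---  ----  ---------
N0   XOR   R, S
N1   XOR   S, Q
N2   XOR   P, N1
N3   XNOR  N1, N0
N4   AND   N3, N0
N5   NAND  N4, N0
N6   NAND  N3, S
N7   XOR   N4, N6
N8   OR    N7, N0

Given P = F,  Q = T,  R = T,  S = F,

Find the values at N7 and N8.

N0 = R XOR S = T XOR F = T
N1 = S XOR Q = F XOR T = T
N3 = N1 XNOR N0 = T XNOR T = T
N4 = N3 AND N0 = T AND T = T
N6 = N3 NAND S = T NAND F = T
N7 = N4 XOR N6 = T XOR T = F
N8 = N7 OR N0 = F OR T = T

N7 = F; N8 = T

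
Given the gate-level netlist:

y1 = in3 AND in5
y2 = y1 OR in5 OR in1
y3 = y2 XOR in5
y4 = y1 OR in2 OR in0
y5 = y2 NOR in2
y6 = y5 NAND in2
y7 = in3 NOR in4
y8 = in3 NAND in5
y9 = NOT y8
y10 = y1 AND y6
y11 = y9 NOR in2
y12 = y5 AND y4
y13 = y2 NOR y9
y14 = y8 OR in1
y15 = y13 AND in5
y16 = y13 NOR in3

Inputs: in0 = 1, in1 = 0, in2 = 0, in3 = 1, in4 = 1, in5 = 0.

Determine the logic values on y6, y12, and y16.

y6 = 1; y12 = 1; y16 = 0

y1 = in3 AND in5 = 1 AND 0 = 0
y2 = y1 OR in5 OR in1 = 0 OR 0 OR 0 = 0
y4 = y1 OR in2 OR in0 = 0 OR 0 OR 1 = 1
y5 = y2 NOR in2 = 0 NOR 0 = 1
y6 = y5 NAND in2 = 1 NAND 0 = 1
y8 = in3 NAND in5 = 1 NAND 0 = 1
y9 = NOT y8 = NOT 1 = 0
y12 = y5 AND y4 = 1 AND 1 = 1
y13 = y2 NOR y9 = 0 NOR 0 = 1
y16 = y13 NOR in3 = 1 NOR 1 = 0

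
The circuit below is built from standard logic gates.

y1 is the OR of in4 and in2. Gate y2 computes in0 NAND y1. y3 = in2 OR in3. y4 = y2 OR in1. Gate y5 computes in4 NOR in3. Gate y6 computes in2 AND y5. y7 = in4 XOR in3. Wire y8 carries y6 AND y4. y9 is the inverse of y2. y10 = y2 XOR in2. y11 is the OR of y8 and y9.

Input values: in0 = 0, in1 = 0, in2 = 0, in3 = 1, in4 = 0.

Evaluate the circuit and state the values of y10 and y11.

y10 = 1  y11 = 0

y1 = in4 OR in2 = 0 OR 0 = 0
y2 = in0 NAND y1 = 0 NAND 0 = 1
y4 = y2 OR in1 = 1 OR 0 = 1
y5 = in4 NOR in3 = 0 NOR 1 = 0
y6 = in2 AND y5 = 0 AND 0 = 0
y8 = y6 AND y4 = 0 AND 1 = 0
y9 = NOT y2 = NOT 1 = 0
y10 = y2 XOR in2 = 1 XOR 0 = 1
y11 = y8 OR y9 = 0 OR 0 = 0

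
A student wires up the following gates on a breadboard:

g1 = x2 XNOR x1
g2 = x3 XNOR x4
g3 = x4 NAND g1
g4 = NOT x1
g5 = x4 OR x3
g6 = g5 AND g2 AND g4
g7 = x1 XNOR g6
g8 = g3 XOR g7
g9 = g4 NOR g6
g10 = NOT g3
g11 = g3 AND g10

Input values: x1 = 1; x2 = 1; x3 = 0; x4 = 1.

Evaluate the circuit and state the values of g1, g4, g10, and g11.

g1 = 1, g4 = 0, g10 = 1, g11 = 0

g1 = x2 XNOR x1 = 1 XNOR 1 = 1
g3 = x4 NAND g1 = 1 NAND 1 = 0
g4 = NOT x1 = NOT 1 = 0
g10 = NOT g3 = NOT 0 = 1
g11 = g3 AND g10 = 0 AND 1 = 0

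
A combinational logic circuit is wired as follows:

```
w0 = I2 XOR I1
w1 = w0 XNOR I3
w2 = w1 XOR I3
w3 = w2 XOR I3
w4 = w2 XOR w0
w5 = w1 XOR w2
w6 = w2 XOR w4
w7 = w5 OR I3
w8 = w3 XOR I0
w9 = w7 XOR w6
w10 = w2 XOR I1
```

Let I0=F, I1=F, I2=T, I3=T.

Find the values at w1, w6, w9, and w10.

w0 = I2 XOR I1 = T XOR F = T
w1 = w0 XNOR I3 = T XNOR T = T
w2 = w1 XOR I3 = T XOR T = F
w4 = w2 XOR w0 = F XOR T = T
w5 = w1 XOR w2 = T XOR F = T
w6 = w2 XOR w4 = F XOR T = T
w7 = w5 OR I3 = T OR T = T
w9 = w7 XOR w6 = T XOR T = F
w10 = w2 XOR I1 = F XOR F = F

w1 = T; w6 = T; w9 = F; w10 = F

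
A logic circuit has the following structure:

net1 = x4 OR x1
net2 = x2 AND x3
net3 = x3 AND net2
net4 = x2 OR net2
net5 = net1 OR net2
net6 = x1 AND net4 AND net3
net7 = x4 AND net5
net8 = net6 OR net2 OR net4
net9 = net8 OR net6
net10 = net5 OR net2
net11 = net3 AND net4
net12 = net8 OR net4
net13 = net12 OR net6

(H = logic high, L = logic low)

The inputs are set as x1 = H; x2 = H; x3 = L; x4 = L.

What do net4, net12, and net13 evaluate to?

net2 = x2 AND x3 = H AND L = L
net3 = x3 AND net2 = L AND L = L
net4 = x2 OR net2 = H OR L = H
net6 = x1 AND net4 AND net3 = H AND H AND L = L
net8 = net6 OR net2 OR net4 = L OR L OR H = H
net12 = net8 OR net4 = H OR H = H
net13 = net12 OR net6 = H OR L = H

net4 = H, net12 = H, net13 = H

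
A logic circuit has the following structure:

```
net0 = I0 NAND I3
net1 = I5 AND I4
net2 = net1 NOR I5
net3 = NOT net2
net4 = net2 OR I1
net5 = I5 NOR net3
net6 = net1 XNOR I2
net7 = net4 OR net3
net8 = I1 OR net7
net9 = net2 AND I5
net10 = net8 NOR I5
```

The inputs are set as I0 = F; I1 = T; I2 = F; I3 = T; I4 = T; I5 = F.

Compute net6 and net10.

net1 = I5 AND I4 = F AND T = F
net2 = net1 NOR I5 = F NOR F = T
net3 = NOT net2 = NOT T = F
net4 = net2 OR I1 = T OR T = T
net6 = net1 XNOR I2 = F XNOR F = T
net7 = net4 OR net3 = T OR F = T
net8 = I1 OR net7 = T OR T = T
net10 = net8 NOR I5 = T NOR F = F

net6 = T  net10 = F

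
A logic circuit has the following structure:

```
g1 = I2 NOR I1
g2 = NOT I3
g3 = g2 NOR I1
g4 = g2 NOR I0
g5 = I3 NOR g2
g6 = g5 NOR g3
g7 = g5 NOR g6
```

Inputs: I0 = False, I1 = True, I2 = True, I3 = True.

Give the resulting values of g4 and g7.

g4 = True, g7 = False

g2 = NOT I3 = NOT True = False
g3 = g2 NOR I1 = False NOR True = False
g4 = g2 NOR I0 = False NOR False = True
g5 = I3 NOR g2 = True NOR False = False
g6 = g5 NOR g3 = False NOR False = True
g7 = g5 NOR g6 = False NOR True = False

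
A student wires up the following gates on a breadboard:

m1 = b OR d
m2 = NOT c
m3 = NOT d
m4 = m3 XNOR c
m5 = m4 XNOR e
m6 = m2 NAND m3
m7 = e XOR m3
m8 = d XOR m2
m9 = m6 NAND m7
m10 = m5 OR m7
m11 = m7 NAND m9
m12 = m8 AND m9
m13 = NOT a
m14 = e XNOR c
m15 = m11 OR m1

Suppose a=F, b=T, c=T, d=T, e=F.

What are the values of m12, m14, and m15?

m1 = b OR d = T OR T = T
m2 = NOT c = NOT T = F
m3 = NOT d = NOT T = F
m6 = m2 NAND m3 = F NAND F = T
m7 = e XOR m3 = F XOR F = F
m8 = d XOR m2 = T XOR F = T
m9 = m6 NAND m7 = T NAND F = T
m11 = m7 NAND m9 = F NAND T = T
m12 = m8 AND m9 = T AND T = T
m14 = e XNOR c = F XNOR T = F
m15 = m11 OR m1 = T OR T = T

m12 = T  m14 = F  m15 = T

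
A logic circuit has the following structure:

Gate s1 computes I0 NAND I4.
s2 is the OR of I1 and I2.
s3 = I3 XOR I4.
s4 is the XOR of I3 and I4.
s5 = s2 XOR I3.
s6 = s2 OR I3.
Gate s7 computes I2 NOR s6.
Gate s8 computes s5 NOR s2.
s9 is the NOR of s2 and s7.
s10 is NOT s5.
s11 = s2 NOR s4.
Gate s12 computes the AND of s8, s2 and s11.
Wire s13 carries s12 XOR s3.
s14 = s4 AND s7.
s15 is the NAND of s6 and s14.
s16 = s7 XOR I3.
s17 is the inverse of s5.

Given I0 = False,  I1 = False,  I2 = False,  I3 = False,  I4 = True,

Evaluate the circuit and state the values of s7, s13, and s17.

s7 = True; s13 = True; s17 = True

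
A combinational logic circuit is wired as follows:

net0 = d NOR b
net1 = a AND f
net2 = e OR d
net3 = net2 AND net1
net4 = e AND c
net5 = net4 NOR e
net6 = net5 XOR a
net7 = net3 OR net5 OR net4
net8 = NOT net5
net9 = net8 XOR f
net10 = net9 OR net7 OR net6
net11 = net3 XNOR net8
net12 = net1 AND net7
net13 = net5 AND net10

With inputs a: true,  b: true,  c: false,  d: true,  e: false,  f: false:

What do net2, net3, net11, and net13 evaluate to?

net1 = a AND f = true AND false = false
net2 = e OR d = false OR true = true
net3 = net2 AND net1 = true AND false = false
net4 = e AND c = false AND false = false
net5 = net4 NOR e = false NOR false = true
net6 = net5 XOR a = true XOR true = false
net7 = net3 OR net5 OR net4 = false OR true OR false = true
net8 = NOT net5 = NOT true = false
net9 = net8 XOR f = false XOR false = false
net10 = net9 OR net7 OR net6 = false OR true OR false = true
net11 = net3 XNOR net8 = false XNOR false = true
net13 = net5 AND net10 = true AND true = true

net2 = true  net3 = false  net11 = true  net13 = true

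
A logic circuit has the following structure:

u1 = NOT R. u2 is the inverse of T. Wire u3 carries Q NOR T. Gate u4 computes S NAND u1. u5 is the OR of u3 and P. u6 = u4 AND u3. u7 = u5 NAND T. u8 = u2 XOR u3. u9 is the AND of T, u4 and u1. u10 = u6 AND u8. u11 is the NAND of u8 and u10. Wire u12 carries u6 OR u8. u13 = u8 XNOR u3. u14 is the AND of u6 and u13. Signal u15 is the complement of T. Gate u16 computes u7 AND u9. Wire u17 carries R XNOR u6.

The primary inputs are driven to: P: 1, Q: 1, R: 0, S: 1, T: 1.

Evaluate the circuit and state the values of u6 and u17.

u1 = NOT R = NOT 0 = 1
u3 = Q NOR T = 1 NOR 1 = 0
u4 = S NAND u1 = 1 NAND 1 = 0
u6 = u4 AND u3 = 0 AND 0 = 0
u17 = R XNOR u6 = 0 XNOR 0 = 1

u6 = 0, u17 = 1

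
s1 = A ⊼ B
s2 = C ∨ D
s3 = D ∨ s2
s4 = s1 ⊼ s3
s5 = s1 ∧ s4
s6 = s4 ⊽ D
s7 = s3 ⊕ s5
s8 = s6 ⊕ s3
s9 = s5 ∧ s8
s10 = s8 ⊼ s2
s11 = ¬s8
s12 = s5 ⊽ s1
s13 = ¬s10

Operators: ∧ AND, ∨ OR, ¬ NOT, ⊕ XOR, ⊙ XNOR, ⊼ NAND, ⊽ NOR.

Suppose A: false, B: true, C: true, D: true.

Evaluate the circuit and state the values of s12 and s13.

s12 = false, s13 = true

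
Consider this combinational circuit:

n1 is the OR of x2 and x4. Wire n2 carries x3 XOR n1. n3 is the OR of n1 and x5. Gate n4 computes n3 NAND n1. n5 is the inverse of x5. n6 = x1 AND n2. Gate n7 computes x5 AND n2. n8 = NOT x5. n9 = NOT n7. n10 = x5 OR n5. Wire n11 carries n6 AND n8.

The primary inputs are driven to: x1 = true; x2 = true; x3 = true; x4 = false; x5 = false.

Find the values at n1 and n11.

n1 = true, n11 = false

n1 = x2 OR x4 = true OR false = true
n2 = x3 XOR n1 = true XOR true = false
n6 = x1 AND n2 = true AND false = false
n8 = NOT x5 = NOT false = true
n11 = n6 AND n8 = false AND true = false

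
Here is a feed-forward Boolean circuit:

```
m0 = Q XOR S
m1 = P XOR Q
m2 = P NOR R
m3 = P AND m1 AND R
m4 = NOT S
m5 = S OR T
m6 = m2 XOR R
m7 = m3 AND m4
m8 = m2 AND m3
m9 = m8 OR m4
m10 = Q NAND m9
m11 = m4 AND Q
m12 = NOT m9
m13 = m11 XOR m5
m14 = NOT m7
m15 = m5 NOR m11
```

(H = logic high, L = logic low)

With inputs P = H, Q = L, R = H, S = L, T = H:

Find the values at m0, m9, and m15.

m0 = L, m9 = H, m15 = L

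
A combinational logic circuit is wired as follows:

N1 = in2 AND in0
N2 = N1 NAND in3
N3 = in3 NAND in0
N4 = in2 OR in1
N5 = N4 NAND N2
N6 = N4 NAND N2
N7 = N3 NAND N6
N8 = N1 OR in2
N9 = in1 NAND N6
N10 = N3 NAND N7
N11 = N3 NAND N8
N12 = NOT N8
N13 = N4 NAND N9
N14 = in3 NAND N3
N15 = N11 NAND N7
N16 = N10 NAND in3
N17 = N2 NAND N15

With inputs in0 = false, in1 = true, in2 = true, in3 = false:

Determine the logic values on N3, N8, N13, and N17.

N1 = in2 AND in0 = true AND false = false
N2 = N1 NAND in3 = false NAND false = true
N3 = in3 NAND in0 = false NAND false = true
N4 = in2 OR in1 = true OR true = true
N6 = N4 NAND N2 = true NAND true = false
N7 = N3 NAND N6 = true NAND false = true
N8 = N1 OR in2 = false OR true = true
N9 = in1 NAND N6 = true NAND false = true
N11 = N3 NAND N8 = true NAND true = false
N13 = N4 NAND N9 = true NAND true = false
N15 = N11 NAND N7 = false NAND true = true
N17 = N2 NAND N15 = true NAND true = false

N3 = true  N8 = true  N13 = false  N17 = false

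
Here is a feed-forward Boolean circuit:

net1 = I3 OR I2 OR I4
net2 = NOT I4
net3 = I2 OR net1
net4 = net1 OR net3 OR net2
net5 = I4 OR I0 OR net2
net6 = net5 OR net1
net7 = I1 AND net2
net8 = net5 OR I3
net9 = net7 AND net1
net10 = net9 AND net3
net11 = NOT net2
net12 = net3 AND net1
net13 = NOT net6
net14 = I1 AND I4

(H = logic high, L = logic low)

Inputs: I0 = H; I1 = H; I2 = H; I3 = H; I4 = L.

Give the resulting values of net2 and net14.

net2 = H; net14 = L

net2 = NOT I4 = NOT L = H
net14 = I1 AND I4 = H AND L = L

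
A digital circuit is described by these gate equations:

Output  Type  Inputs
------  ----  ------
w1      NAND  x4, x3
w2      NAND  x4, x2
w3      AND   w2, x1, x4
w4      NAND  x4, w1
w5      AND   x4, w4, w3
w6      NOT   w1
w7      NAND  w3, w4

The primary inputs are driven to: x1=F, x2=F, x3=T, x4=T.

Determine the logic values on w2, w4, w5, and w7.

w1 = x4 NAND x3 = T NAND T = F
w2 = x4 NAND x2 = T NAND F = T
w3 = w2 AND x1 AND x4 = T AND F AND T = F
w4 = x4 NAND w1 = T NAND F = T
w5 = x4 AND w4 AND w3 = T AND T AND F = F
w7 = w3 NAND w4 = F NAND T = T

w2 = T; w4 = T; w5 = F; w7 = T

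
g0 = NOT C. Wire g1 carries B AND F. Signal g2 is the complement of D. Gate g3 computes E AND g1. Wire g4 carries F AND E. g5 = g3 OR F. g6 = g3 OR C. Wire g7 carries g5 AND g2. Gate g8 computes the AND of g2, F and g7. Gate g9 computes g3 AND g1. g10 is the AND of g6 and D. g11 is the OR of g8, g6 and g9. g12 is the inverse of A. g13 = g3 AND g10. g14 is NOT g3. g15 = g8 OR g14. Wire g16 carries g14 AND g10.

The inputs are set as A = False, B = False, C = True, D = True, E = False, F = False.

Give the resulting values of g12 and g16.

g12 = True  g16 = True

g1 = B AND F = False AND False = False
g3 = E AND g1 = False AND False = False
g6 = g3 OR C = False OR True = True
g10 = g6 AND D = True AND True = True
g12 = NOT A = NOT False = True
g14 = NOT g3 = NOT False = True
g16 = g14 AND g10 = True AND True = True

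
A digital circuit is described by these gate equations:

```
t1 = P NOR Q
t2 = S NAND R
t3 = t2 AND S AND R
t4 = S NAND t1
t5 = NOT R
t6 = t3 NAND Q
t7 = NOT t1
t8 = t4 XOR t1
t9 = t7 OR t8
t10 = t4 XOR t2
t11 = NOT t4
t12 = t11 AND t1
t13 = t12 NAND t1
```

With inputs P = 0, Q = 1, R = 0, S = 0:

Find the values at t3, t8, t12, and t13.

t1 = P NOR Q = 0 NOR 1 = 0
t2 = S NAND R = 0 NAND 0 = 1
t3 = t2 AND S AND R = 1 AND 0 AND 0 = 0
t4 = S NAND t1 = 0 NAND 0 = 1
t8 = t4 XOR t1 = 1 XOR 0 = 1
t11 = NOT t4 = NOT 1 = 0
t12 = t11 AND t1 = 0 AND 0 = 0
t13 = t12 NAND t1 = 0 NAND 0 = 1

t3 = 0  t8 = 1  t12 = 0  t13 = 1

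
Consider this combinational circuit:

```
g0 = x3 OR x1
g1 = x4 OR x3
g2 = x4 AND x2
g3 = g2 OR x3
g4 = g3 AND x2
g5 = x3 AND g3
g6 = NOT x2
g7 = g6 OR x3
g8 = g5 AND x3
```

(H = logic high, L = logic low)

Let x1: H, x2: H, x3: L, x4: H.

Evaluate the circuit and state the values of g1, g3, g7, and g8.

g1 = x4 OR x3 = H OR L = H
g2 = x4 AND x2 = H AND H = H
g3 = g2 OR x3 = H OR L = H
g5 = x3 AND g3 = L AND H = L
g6 = NOT x2 = NOT H = L
g7 = g6 OR x3 = L OR L = L
g8 = g5 AND x3 = L AND L = L

g1 = H; g3 = H; g7 = L; g8 = L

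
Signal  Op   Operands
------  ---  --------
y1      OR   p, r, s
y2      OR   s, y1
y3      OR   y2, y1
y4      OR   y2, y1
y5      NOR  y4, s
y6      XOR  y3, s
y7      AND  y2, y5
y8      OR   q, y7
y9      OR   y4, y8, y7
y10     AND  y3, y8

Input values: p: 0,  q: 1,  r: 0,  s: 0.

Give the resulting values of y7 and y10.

y7 = 0, y10 = 0

y1 = p OR r OR s = 0 OR 0 OR 0 = 0
y2 = s OR y1 = 0 OR 0 = 0
y3 = y2 OR y1 = 0 OR 0 = 0
y4 = y2 OR y1 = 0 OR 0 = 0
y5 = y4 NOR s = 0 NOR 0 = 1
y7 = y2 AND y5 = 0 AND 1 = 0
y8 = q OR y7 = 1 OR 0 = 1
y10 = y3 AND y8 = 0 AND 1 = 0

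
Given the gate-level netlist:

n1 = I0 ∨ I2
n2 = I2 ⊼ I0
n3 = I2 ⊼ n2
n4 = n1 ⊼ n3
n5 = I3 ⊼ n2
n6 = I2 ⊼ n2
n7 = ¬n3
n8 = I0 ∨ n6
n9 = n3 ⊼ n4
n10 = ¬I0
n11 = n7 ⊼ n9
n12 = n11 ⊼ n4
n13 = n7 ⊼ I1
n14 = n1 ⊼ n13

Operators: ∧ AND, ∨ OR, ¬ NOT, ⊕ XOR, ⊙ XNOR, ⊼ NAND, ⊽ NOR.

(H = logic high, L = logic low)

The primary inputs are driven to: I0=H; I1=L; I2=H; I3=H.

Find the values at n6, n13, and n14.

n6 = H; n13 = H; n14 = L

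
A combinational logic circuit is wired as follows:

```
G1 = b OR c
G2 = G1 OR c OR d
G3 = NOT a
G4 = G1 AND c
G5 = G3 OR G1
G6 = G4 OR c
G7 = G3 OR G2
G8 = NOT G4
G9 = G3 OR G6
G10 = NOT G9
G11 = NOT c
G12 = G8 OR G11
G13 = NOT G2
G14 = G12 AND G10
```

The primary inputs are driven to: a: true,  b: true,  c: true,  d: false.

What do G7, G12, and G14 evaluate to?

G7 = true; G12 = false; G14 = false

G1 = b OR c = true OR true = true
G2 = G1 OR c OR d = true OR true OR false = true
G3 = NOT a = NOT true = false
G4 = G1 AND c = true AND true = true
G6 = G4 OR c = true OR true = true
G7 = G3 OR G2 = false OR true = true
G8 = NOT G4 = NOT true = false
G9 = G3 OR G6 = false OR true = true
G10 = NOT G9 = NOT true = false
G11 = NOT c = NOT true = false
G12 = G8 OR G11 = false OR false = false
G14 = G12 AND G10 = false AND false = false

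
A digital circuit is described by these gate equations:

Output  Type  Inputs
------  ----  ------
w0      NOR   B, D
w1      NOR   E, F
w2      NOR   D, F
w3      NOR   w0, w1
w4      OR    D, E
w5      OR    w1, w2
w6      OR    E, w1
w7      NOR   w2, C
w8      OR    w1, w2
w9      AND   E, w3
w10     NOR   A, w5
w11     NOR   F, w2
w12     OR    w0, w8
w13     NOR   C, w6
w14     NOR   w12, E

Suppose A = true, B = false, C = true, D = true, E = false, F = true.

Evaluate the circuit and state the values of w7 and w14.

w7 = false, w14 = true

w0 = B NOR D = false NOR true = false
w1 = E NOR F = false NOR true = false
w2 = D NOR F = true NOR true = false
w7 = w2 NOR C = false NOR true = false
w8 = w1 OR w2 = false OR false = false
w12 = w0 OR w8 = false OR false = false
w14 = w12 NOR E = false NOR false = true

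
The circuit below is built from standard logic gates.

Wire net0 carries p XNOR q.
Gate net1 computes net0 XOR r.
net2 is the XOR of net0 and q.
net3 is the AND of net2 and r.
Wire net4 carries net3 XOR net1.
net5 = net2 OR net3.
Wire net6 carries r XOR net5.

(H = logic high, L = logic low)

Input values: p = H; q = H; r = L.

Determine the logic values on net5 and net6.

net0 = p XNOR q = H XNOR H = H
net2 = net0 XOR q = H XOR H = L
net3 = net2 AND r = L AND L = L
net5 = net2 OR net3 = L OR L = L
net6 = r XOR net5 = L XOR L = L

net5 = L; net6 = L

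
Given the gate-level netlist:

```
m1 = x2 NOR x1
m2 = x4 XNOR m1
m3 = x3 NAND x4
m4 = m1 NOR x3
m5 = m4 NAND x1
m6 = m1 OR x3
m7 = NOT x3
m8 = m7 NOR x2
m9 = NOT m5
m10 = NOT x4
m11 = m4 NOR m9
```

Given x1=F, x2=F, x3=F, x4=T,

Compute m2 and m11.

m1 = x2 NOR x1 = F NOR F = T
m2 = x4 XNOR m1 = T XNOR T = T
m4 = m1 NOR x3 = T NOR F = F
m5 = m4 NAND x1 = F NAND F = T
m9 = NOT m5 = NOT T = F
m11 = m4 NOR m9 = F NOR F = T

m2 = T, m11 = T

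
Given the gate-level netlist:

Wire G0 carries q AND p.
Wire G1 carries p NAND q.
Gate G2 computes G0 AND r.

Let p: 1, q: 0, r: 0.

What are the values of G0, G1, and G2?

G0 = q AND p = 0 AND 1 = 0
G1 = p NAND q = 1 NAND 0 = 1
G2 = G0 AND r = 0 AND 0 = 0

G0 = 0; G1 = 1; G2 = 0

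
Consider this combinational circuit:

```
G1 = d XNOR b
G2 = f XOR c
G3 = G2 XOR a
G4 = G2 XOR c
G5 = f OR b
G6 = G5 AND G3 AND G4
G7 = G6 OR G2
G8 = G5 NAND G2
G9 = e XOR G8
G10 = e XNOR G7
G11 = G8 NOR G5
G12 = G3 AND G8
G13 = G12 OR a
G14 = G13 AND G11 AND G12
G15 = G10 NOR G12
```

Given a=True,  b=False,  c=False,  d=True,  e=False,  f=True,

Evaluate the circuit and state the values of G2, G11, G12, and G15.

G2 = f XOR c = True XOR False = True
G3 = G2 XOR a = True XOR True = False
G4 = G2 XOR c = True XOR False = True
G5 = f OR b = True OR False = True
G6 = G5 AND G3 AND G4 = True AND False AND True = False
G7 = G6 OR G2 = False OR True = True
G8 = G5 NAND G2 = True NAND True = False
G10 = e XNOR G7 = False XNOR True = False
G11 = G8 NOR G5 = False NOR True = False
G12 = G3 AND G8 = False AND False = False
G15 = G10 NOR G12 = False NOR False = True

G2 = True; G11 = False; G12 = False; G15 = True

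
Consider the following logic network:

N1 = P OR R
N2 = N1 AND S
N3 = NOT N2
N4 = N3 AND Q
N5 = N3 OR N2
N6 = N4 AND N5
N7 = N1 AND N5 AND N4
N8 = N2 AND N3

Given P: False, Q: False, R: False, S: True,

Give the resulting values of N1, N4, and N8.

N1 = False  N4 = False  N8 = False

N1 = P OR R = False OR False = False
N2 = N1 AND S = False AND True = False
N3 = NOT N2 = NOT False = True
N4 = N3 AND Q = True AND False = False
N8 = N2 AND N3 = False AND True = False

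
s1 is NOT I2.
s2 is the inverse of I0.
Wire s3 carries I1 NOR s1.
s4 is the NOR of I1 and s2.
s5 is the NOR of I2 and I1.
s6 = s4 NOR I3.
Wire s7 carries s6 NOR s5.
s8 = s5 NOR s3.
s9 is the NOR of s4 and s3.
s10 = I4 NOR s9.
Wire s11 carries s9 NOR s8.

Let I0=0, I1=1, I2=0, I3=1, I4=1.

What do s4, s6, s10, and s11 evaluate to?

s1 = NOT I2 = NOT 0 = 1
s2 = NOT I0 = NOT 0 = 1
s3 = I1 NOR s1 = 1 NOR 1 = 0
s4 = I1 NOR s2 = 1 NOR 1 = 0
s5 = I2 NOR I1 = 0 NOR 1 = 0
s6 = s4 NOR I3 = 0 NOR 1 = 0
s8 = s5 NOR s3 = 0 NOR 0 = 1
s9 = s4 NOR s3 = 0 NOR 0 = 1
s10 = I4 NOR s9 = 1 NOR 1 = 0
s11 = s9 NOR s8 = 1 NOR 1 = 0

s4 = 0  s6 = 0  s10 = 0  s11 = 0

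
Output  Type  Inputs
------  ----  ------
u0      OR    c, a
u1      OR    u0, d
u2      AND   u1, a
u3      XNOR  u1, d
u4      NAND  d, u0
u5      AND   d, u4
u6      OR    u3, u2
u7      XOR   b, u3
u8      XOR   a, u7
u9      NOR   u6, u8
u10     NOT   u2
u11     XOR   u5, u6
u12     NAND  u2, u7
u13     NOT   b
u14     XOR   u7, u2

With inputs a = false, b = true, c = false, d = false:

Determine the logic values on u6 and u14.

u6 = true  u14 = false

u0 = c OR a = false OR false = false
u1 = u0 OR d = false OR false = false
u2 = u1 AND a = false AND false = false
u3 = u1 XNOR d = false XNOR false = true
u6 = u3 OR u2 = true OR false = true
u7 = b XOR u3 = true XOR true = false
u14 = u7 XOR u2 = false XOR false = false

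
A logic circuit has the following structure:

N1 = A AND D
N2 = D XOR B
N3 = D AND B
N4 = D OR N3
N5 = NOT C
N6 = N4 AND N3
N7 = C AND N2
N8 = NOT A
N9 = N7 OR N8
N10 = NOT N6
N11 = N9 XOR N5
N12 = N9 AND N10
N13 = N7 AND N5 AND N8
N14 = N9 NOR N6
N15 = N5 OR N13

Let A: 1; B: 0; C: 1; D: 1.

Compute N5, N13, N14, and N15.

N5 = 0; N13 = 0; N14 = 0; N15 = 0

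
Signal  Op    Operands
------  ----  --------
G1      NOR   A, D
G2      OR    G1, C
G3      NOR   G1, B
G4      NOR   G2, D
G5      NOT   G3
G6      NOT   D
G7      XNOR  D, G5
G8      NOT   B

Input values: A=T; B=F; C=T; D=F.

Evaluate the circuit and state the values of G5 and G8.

G1 = A NOR D = T NOR F = F
G3 = G1 NOR B = F NOR F = T
G5 = NOT G3 = NOT T = F
G8 = NOT B = NOT F = T

G5 = F, G8 = T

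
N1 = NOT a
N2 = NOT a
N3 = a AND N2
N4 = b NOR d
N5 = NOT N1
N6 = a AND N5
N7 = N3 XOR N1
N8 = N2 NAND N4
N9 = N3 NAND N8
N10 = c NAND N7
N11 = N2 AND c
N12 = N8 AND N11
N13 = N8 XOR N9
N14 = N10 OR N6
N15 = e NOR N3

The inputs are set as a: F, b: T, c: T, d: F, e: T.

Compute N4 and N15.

N4 = F, N15 = F

N2 = NOT a = NOT F = T
N3 = a AND N2 = F AND T = F
N4 = b NOR d = T NOR F = F
N15 = e NOR N3 = T NOR F = F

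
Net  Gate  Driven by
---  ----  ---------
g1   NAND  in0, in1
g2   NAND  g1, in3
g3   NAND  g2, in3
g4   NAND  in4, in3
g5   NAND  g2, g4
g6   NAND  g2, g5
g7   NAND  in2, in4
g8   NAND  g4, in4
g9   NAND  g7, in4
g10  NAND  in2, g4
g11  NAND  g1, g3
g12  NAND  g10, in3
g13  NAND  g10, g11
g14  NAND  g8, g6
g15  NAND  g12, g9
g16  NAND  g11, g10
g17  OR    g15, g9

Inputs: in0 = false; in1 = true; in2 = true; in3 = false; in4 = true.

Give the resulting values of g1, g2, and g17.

g1 = true; g2 = true; g17 = true

g1 = in0 NAND in1 = false NAND true = true
g2 = g1 NAND in3 = true NAND false = true
g4 = in4 NAND in3 = true NAND false = true
g7 = in2 NAND in4 = true NAND true = false
g9 = g7 NAND in4 = false NAND true = true
g10 = in2 NAND g4 = true NAND true = false
g12 = g10 NAND in3 = false NAND false = true
g15 = g12 NAND g9 = true NAND true = false
g17 = g15 OR g9 = false OR true = true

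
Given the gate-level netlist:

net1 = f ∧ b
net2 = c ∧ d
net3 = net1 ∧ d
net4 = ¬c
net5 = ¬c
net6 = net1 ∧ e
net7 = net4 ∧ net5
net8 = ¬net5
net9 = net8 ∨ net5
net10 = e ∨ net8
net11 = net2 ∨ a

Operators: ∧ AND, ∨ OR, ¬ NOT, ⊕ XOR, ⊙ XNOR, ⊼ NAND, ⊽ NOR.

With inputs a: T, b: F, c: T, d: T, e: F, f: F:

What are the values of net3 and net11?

net1 = f AND b = F AND F = F
net2 = c AND d = T AND T = T
net3 = net1 AND d = F AND T = F
net11 = net2 OR a = T OR T = T

net3 = F, net11 = T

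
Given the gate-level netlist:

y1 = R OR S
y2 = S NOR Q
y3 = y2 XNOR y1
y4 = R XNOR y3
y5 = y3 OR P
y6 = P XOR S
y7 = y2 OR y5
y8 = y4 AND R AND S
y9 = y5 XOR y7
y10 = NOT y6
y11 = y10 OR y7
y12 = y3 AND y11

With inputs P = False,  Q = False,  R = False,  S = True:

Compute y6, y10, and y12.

y6 = True  y10 = False  y12 = False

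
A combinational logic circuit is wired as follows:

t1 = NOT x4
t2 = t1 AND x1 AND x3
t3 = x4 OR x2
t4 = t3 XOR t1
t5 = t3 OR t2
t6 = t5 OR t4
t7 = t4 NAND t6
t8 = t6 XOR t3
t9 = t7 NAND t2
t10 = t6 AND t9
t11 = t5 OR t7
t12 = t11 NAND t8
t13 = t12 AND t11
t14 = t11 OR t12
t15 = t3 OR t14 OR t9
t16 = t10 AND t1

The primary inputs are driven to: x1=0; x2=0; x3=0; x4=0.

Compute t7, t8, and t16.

t7 = 0, t8 = 1, t16 = 1

t1 = NOT x4 = NOT 0 = 1
t2 = t1 AND x1 AND x3 = 1 AND 0 AND 0 = 0
t3 = x4 OR x2 = 0 OR 0 = 0
t4 = t3 XOR t1 = 0 XOR 1 = 1
t5 = t3 OR t2 = 0 OR 0 = 0
t6 = t5 OR t4 = 0 OR 1 = 1
t7 = t4 NAND t6 = 1 NAND 1 = 0
t8 = t6 XOR t3 = 1 XOR 0 = 1
t9 = t7 NAND t2 = 0 NAND 0 = 1
t10 = t6 AND t9 = 1 AND 1 = 1
t16 = t10 AND t1 = 1 AND 1 = 1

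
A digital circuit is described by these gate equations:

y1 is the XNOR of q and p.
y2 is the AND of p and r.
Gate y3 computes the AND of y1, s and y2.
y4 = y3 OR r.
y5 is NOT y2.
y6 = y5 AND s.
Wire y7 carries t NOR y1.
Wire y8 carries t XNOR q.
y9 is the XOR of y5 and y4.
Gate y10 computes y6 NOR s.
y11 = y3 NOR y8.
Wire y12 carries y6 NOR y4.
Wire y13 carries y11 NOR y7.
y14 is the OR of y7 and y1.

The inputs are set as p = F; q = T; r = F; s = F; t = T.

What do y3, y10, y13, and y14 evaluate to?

y3 = F  y10 = T  y13 = T  y14 = F

y1 = q XNOR p = T XNOR F = F
y2 = p AND r = F AND F = F
y3 = y1 AND s AND y2 = F AND F AND F = F
y5 = NOT y2 = NOT F = T
y6 = y5 AND s = T AND F = F
y7 = t NOR y1 = T NOR F = F
y8 = t XNOR q = T XNOR T = T
y10 = y6 NOR s = F NOR F = T
y11 = y3 NOR y8 = F NOR T = F
y13 = y11 NOR y7 = F NOR F = T
y14 = y7 OR y1 = F OR F = F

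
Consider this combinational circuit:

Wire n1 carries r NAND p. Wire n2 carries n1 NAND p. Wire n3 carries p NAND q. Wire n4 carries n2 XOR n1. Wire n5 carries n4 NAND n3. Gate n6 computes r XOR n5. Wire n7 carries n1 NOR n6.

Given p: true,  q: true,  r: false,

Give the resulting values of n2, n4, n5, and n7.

n1 = r NAND p = false NAND true = true
n2 = n1 NAND p = true NAND true = false
n3 = p NAND q = true NAND true = false
n4 = n2 XOR n1 = false XOR true = true
n5 = n4 NAND n3 = true NAND false = true
n6 = r XOR n5 = false XOR true = true
n7 = n1 NOR n6 = true NOR true = false

n2 = false, n4 = true, n5 = true, n7 = false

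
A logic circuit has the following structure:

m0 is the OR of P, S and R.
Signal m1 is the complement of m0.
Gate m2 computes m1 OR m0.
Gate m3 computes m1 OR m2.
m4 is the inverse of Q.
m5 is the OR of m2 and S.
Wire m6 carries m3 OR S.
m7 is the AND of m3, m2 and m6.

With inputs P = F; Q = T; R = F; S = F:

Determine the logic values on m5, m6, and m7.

m5 = T, m6 = T, m7 = T

m0 = P OR S OR R = F OR F OR F = F
m1 = NOT m0 = NOT F = T
m2 = m1 OR m0 = T OR F = T
m3 = m1 OR m2 = T OR T = T
m5 = m2 OR S = T OR F = T
m6 = m3 OR S = T OR F = T
m7 = m3 AND m2 AND m6 = T AND T AND T = T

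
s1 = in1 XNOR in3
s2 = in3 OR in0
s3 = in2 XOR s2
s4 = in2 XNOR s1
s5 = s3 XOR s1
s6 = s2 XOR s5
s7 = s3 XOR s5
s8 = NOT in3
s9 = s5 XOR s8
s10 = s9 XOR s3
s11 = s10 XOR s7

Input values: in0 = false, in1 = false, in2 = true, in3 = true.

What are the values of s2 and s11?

s1 = in1 XNOR in3 = false XNOR true = false
s2 = in3 OR in0 = true OR false = true
s3 = in2 XOR s2 = true XOR true = false
s5 = s3 XOR s1 = false XOR false = false
s7 = s3 XOR s5 = false XOR false = false
s8 = NOT in3 = NOT true = false
s9 = s5 XOR s8 = false XOR false = false
s10 = s9 XOR s3 = false XOR false = false
s11 = s10 XOR s7 = false XOR false = false

s2 = true  s11 = false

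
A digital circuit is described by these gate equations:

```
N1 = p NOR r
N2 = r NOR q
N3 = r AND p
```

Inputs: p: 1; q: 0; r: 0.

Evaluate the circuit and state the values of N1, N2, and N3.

N1 = 0; N2 = 1; N3 = 0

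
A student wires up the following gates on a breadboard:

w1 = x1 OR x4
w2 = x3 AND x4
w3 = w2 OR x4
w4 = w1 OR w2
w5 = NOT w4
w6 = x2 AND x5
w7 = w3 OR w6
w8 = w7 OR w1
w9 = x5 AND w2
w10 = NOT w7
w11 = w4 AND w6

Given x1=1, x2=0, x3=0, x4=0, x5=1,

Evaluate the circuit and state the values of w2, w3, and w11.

w2 = 0, w3 = 0, w11 = 0

w1 = x1 OR x4 = 1 OR 0 = 1
w2 = x3 AND x4 = 0 AND 0 = 0
w3 = w2 OR x4 = 0 OR 0 = 0
w4 = w1 OR w2 = 1 OR 0 = 1
w6 = x2 AND x5 = 0 AND 1 = 0
w11 = w4 AND w6 = 1 AND 0 = 0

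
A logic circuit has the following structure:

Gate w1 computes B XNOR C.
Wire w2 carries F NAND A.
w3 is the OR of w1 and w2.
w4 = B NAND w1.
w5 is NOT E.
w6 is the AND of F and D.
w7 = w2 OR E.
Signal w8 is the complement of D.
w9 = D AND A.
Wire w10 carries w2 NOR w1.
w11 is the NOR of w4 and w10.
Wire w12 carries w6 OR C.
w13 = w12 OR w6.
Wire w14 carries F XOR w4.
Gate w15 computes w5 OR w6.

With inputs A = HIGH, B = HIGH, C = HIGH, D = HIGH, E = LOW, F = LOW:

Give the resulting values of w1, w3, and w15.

w1 = HIGH; w3 = HIGH; w15 = HIGH

w1 = B XNOR C = HIGH XNOR HIGH = HIGH
w2 = F NAND A = LOW NAND HIGH = HIGH
w3 = w1 OR w2 = HIGH OR HIGH = HIGH
w5 = NOT E = NOT LOW = HIGH
w6 = F AND D = LOW AND HIGH = LOW
w15 = w5 OR w6 = HIGH OR LOW = HIGH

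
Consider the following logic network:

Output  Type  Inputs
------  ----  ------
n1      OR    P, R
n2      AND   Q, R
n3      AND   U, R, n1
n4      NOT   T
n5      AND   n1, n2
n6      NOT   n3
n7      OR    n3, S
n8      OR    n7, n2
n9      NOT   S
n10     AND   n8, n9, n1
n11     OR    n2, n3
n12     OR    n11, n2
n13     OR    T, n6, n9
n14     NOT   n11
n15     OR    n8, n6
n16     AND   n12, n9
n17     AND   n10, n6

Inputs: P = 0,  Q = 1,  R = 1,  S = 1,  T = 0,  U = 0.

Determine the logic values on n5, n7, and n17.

n5 = 1, n7 = 1, n17 = 0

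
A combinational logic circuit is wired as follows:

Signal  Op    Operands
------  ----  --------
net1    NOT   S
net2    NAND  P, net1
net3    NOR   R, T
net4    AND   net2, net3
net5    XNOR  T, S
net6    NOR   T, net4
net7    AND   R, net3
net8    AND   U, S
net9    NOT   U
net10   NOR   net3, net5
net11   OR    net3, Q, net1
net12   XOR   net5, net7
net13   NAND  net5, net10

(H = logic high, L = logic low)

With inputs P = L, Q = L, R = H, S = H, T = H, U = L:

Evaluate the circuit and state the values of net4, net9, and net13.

net4 = L  net9 = H  net13 = H

net1 = NOT S = NOT H = L
net2 = P NAND net1 = L NAND L = H
net3 = R NOR T = H NOR H = L
net4 = net2 AND net3 = H AND L = L
net5 = T XNOR S = H XNOR H = H
net9 = NOT U = NOT L = H
net10 = net3 NOR net5 = L NOR H = L
net13 = net5 NAND net10 = H NAND L = H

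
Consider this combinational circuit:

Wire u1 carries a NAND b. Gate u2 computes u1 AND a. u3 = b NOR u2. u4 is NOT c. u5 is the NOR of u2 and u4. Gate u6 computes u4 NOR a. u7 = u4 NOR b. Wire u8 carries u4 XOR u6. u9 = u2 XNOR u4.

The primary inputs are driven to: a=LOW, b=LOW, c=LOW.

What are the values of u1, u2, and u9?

u1 = HIGH, u2 = LOW, u9 = LOW

u1 = a NAND b = LOW NAND LOW = HIGH
u2 = u1 AND a = HIGH AND LOW = LOW
u4 = NOT c = NOT LOW = HIGH
u9 = u2 XNOR u4 = LOW XNOR HIGH = LOW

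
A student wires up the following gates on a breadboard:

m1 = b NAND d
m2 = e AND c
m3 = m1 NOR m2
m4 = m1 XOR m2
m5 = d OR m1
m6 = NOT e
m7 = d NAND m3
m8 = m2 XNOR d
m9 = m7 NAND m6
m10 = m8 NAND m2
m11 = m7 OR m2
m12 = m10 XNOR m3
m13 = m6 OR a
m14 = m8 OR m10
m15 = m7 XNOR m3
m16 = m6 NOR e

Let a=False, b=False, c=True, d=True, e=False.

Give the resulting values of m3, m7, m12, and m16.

m1 = b NAND d = False NAND True = True
m2 = e AND c = False AND True = False
m3 = m1 NOR m2 = True NOR False = False
m6 = NOT e = NOT False = True
m7 = d NAND m3 = True NAND False = True
m8 = m2 XNOR d = False XNOR True = False
m10 = m8 NAND m2 = False NAND False = True
m12 = m10 XNOR m3 = True XNOR False = False
m16 = m6 NOR e = True NOR False = False

m3 = False  m7 = True  m12 = False  m16 = False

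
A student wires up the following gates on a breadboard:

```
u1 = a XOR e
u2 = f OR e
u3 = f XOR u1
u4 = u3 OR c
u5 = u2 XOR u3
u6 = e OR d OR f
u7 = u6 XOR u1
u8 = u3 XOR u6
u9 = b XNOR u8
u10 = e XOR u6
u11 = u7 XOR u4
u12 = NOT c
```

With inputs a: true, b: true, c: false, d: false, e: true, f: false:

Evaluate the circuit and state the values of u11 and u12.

u1 = a XOR e = true XOR true = false
u3 = f XOR u1 = false XOR false = false
u4 = u3 OR c = false OR false = false
u6 = e OR d OR f = true OR false OR false = true
u7 = u6 XOR u1 = true XOR false = true
u11 = u7 XOR u4 = true XOR false = true
u12 = NOT c = NOT false = true

u11 = true  u12 = true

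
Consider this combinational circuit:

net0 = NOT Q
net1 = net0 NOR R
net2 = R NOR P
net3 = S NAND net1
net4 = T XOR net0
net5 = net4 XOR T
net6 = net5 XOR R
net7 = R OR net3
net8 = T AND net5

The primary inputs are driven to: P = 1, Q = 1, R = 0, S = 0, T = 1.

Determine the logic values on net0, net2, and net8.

net0 = 0  net2 = 0  net8 = 0

net0 = NOT Q = NOT 1 = 0
net2 = R NOR P = 0 NOR 1 = 0
net4 = T XOR net0 = 1 XOR 0 = 1
net5 = net4 XOR T = 1 XOR 1 = 0
net8 = T AND net5 = 1 AND 0 = 0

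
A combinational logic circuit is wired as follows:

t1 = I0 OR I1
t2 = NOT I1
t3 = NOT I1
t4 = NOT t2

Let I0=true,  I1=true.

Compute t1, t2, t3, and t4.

t1 = I0 OR I1 = true OR true = true
t2 = NOT I1 = NOT true = false
t3 = NOT I1 = NOT true = false
t4 = NOT t2 = NOT false = true

t1 = true, t2 = false, t3 = false, t4 = true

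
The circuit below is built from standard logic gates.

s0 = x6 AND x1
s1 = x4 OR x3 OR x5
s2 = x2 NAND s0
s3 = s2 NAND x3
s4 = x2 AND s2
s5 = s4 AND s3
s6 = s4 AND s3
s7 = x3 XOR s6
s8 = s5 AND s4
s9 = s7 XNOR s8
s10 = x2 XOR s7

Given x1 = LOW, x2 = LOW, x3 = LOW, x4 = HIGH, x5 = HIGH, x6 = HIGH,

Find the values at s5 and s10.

s0 = x6 AND x1 = HIGH AND LOW = LOW
s2 = x2 NAND s0 = LOW NAND LOW = HIGH
s3 = s2 NAND x3 = HIGH NAND LOW = HIGH
s4 = x2 AND s2 = LOW AND HIGH = LOW
s5 = s4 AND s3 = LOW AND HIGH = LOW
s6 = s4 AND s3 = LOW AND HIGH = LOW
s7 = x3 XOR s6 = LOW XOR LOW = LOW
s10 = x2 XOR s7 = LOW XOR LOW = LOW

s5 = LOW, s10 = LOW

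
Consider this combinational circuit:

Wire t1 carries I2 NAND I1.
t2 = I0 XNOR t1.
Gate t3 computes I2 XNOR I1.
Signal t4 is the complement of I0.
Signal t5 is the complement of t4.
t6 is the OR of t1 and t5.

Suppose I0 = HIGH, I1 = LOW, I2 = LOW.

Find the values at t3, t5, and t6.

t3 = HIGH, t5 = HIGH, t6 = HIGH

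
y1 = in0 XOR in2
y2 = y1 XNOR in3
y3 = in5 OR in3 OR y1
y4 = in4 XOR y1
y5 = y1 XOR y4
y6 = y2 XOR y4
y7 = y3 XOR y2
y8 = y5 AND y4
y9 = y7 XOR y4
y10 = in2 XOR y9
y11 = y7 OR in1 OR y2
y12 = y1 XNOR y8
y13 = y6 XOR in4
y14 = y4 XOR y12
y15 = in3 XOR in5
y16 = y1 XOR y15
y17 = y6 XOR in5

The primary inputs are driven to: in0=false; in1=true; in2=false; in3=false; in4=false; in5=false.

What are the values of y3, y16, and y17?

y3 = false; y16 = false; y17 = true

y1 = in0 XOR in2 = false XOR false = false
y2 = y1 XNOR in3 = false XNOR false = true
y3 = in5 OR in3 OR y1 = false OR false OR false = false
y4 = in4 XOR y1 = false XOR false = false
y6 = y2 XOR y4 = true XOR false = true
y15 = in3 XOR in5 = false XOR false = false
y16 = y1 XOR y15 = false XOR false = false
y17 = y6 XOR in5 = true XOR false = true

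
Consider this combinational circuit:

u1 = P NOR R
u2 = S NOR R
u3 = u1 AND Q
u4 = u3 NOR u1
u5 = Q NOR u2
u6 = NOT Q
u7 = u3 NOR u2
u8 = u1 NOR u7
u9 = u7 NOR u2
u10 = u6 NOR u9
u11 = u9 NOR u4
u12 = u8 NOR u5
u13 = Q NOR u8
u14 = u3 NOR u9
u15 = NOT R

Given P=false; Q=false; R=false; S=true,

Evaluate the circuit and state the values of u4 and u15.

u4 = false, u15 = true

u1 = P NOR R = false NOR false = true
u3 = u1 AND Q = true AND false = false
u4 = u3 NOR u1 = false NOR true = false
u15 = NOT R = NOT false = true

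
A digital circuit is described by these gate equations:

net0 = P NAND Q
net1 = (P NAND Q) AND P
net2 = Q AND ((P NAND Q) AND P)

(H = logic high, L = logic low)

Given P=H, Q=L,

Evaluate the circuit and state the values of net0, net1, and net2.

net0 = H NAND L = H
net1 = (H NAND L) AND H = H
net2 = L AND ((H NAND L) AND H) = L

net0 = H; net1 = H; net2 = L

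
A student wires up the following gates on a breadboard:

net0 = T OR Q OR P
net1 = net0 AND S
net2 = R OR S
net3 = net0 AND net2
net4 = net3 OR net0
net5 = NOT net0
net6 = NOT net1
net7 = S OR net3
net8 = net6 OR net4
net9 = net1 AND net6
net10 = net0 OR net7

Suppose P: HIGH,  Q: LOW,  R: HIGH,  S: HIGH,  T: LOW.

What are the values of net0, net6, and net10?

net0 = T OR Q OR P = LOW OR LOW OR HIGH = HIGH
net1 = net0 AND S = HIGH AND HIGH = HIGH
net2 = R OR S = HIGH OR HIGH = HIGH
net3 = net0 AND net2 = HIGH AND HIGH = HIGH
net6 = NOT net1 = NOT HIGH = LOW
net7 = S OR net3 = HIGH OR HIGH = HIGH
net10 = net0 OR net7 = HIGH OR HIGH = HIGH

net0 = HIGH; net6 = LOW; net10 = HIGH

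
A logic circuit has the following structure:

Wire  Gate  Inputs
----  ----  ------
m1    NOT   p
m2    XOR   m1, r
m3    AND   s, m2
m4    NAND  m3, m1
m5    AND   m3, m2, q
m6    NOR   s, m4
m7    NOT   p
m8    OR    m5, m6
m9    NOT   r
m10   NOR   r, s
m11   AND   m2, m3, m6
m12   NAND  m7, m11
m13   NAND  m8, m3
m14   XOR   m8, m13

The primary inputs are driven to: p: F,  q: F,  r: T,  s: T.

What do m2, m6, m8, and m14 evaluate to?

m2 = F, m6 = F, m8 = F, m14 = T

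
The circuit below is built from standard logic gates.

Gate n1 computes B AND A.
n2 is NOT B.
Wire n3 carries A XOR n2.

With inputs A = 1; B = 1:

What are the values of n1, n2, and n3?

n1 = B AND A = 1 AND 1 = 1
n2 = NOT B = NOT 1 = 0
n3 = A XOR n2 = 1 XOR 0 = 1

n1 = 1  n2 = 0  n3 = 1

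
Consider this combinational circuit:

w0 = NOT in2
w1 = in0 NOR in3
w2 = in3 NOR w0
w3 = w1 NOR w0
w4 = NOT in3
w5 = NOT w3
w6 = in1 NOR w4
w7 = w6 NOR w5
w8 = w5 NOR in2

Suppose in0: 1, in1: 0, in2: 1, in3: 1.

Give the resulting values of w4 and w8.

w0 = NOT in2 = NOT 1 = 0
w1 = in0 NOR in3 = 1 NOR 1 = 0
w3 = w1 NOR w0 = 0 NOR 0 = 1
w4 = NOT in3 = NOT 1 = 0
w5 = NOT w3 = NOT 1 = 0
w8 = w5 NOR in2 = 0 NOR 1 = 0

w4 = 0; w8 = 0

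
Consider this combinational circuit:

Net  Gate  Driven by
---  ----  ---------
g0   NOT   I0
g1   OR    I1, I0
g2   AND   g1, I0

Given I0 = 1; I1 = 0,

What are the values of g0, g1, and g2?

g0 = 0; g1 = 1; g2 = 1

g0 = NOT I0 = NOT 1 = 0
g1 = I1 OR I0 = 0 OR 1 = 1
g2 = g1 AND I0 = 1 AND 1 = 1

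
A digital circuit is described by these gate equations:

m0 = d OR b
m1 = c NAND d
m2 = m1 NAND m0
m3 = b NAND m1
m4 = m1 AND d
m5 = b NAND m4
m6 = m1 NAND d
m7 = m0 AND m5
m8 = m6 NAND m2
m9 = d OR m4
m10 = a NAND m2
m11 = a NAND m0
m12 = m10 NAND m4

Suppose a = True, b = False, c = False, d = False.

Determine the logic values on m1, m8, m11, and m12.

m0 = d OR b = False OR False = False
m1 = c NAND d = False NAND False = True
m2 = m1 NAND m0 = True NAND False = True
m4 = m1 AND d = True AND False = False
m6 = m1 NAND d = True NAND False = True
m8 = m6 NAND m2 = True NAND True = False
m10 = a NAND m2 = True NAND True = False
m11 = a NAND m0 = True NAND False = True
m12 = m10 NAND m4 = False NAND False = True

m1 = True; m8 = False; m11 = True; m12 = True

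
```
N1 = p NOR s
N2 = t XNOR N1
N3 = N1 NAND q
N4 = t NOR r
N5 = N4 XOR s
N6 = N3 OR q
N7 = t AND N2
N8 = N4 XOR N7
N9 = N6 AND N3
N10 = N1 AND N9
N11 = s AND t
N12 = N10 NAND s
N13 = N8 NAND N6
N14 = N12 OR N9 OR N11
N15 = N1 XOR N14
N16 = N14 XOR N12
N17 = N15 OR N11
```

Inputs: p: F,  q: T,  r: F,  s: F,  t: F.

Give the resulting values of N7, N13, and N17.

N7 = F  N13 = F  N17 = F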